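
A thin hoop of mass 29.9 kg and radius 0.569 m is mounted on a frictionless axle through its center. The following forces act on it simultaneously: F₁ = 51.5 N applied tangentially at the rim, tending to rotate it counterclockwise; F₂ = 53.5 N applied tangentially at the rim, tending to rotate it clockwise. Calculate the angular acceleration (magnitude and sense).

α ≈ 0.118 rad/s², clockwise

I = MR² = (29.9)(0.569)² = 9.680 kg·m².
Taking counterclockwise as positive: τ₁ = +(51.5)(0.569) = +29.30 N·m; τ₂ = −(53.5)(0.569) = −30.44 N·m.
Net torque τ = -1.138 N·m.
α = τ/I = -1.138/9.680 = -0.1176 rad/s².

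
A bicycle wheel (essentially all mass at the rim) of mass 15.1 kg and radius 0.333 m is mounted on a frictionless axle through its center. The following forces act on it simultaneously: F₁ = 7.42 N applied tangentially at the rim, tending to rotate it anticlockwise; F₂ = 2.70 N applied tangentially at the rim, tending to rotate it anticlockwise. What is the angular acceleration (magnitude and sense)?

α ≈ 2.01 rad/s², anticlockwise

I = MR² = (15.1)(0.333)² = 1.674 kg·m².
Taking anticlockwise as positive: τ₁ = +(7.42)(0.333) = +2.471 N·m; τ₂ = +(2.70)(0.333) = +0.8991 N·m.
Net torque τ = 3.370 N·m.
α = τ/I = 3.370/1.674 = 2.013 rad/s².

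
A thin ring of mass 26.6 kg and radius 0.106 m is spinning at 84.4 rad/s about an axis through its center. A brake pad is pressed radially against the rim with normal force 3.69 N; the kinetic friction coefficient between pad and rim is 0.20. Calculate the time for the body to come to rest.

t ≈ 322 s

I = MR² = (26.6)(0.106)² = 0.2989 kg·m².
Friction force f = μN = (0.20)(3.69) = 0.7380 N at the rim; torque magnitude τ = fR = 0.07823 N·m, opposing ω.
|α| = τ/I = 0.07823/0.2989 = 0.2617 rad/s² (deceleration).
0 = ω₀ − |α|t ⇒ t = ω₀/|α| = 84.4/0.2617 = 322.5 s.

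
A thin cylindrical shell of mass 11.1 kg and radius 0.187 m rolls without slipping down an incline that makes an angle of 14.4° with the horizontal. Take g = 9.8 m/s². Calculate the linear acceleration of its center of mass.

Translation along the incline: Mg sinθ − f = Ma.
Rotation about the center: fR = Iα with I = MR². No-slip gives a = αR, so f = (I/R²)a = M a.
Substituting: Mg sinθ = (1 + 1.000)Ma, so a = g sinθ/(1 + 1.000) = (9.8) sin 14.4° / 2.000 = 1.219 m/s².

a ≈ 1.22 m/s²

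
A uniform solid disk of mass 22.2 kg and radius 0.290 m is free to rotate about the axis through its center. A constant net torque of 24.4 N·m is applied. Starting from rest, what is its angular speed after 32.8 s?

ω ≈ 857 rad/s

I = ½MR² = (1/2)(22.2)(0.290)² = 0.9335 kg·m².
α = τ/I = 24.4/0.9335 = 26.14 rad/s².
ω = ω₀ + αt = 0 + (26.14)(32.8) = 857.3 rad/s.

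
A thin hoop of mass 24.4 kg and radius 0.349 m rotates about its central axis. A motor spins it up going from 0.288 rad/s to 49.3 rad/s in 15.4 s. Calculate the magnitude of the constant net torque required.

I = MR² = (24.4)(0.349)² = 2.972 kg·m².
α = Δω/Δt = (49.3 − 0.288)/15.4 = 3.183 rad/s².
τ = Iα = (2.972)(3.183) = 9.459 N·m.

τ ≈ 9.46 N·m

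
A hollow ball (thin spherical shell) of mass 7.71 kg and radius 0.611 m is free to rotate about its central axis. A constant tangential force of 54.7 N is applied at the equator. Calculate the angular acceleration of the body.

α ≈ 17.4 rad/s²

I = (2/3)MR² = (2/3)(7.71)(0.611)² = 1.919 kg·m².
τ = F R = (54.7)(0.611) = 33.42 N·m.
From τ = Iα: α = 33.42/1.919 = 17.42 rad/s².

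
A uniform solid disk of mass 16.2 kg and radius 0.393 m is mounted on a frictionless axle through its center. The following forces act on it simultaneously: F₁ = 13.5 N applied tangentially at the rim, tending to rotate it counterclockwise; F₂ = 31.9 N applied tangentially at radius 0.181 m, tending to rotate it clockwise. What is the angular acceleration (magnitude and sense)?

I = ½MR² = (1/2)(16.2)(0.393)² = 1.251 kg·m².
Taking counterclockwise as positive: τ₁ = +(13.5)(0.393) = +5.306 N·m; τ₂ = −(31.9)(0.181) = −5.774 N·m.
Net torque τ = -0.4684 N·m.
α = τ/I = -0.4684/1.251 = -0.3744 rad/s².

α ≈ 0.374 rad/s², clockwise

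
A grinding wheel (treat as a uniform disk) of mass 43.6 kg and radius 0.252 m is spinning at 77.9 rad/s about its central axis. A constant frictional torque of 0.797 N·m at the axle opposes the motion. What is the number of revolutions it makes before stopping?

I = ½MR² = (1/2)(43.6)(0.252)² = 1.384 kg·m².
The net torque has magnitude 0.797 N·m, opposing ω.
|α| = τ/I = 0.7970/1.384 = 0.5757 rad/s² (deceleration).
ω² = ω₀² − 2|α|θ with ω = 0 ⇒ θ = ω₀²/(2|α|) = 5270 rad = 838.8 rev.

≈ 839 revolutions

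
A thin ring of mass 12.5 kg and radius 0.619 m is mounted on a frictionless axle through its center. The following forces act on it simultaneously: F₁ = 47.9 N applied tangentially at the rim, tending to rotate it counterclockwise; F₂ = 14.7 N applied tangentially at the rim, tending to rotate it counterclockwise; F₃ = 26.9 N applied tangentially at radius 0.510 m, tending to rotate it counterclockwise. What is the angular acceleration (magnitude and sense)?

α ≈ 11.0 rad/s², counterclockwise

I = MR² = (12.5)(0.619)² = 4.790 kg·m².
Taking counterclockwise as positive: τ₁ = +(47.9)(0.619) = +29.65 N·m; τ₂ = +(14.7)(0.619) = +9.099 N·m; τ₃ = +(26.9)(0.510) = +13.72 N·m.
Net torque τ = 52.47 N·m.
α = τ/I = 52.47/4.790 = 10.95 rad/s².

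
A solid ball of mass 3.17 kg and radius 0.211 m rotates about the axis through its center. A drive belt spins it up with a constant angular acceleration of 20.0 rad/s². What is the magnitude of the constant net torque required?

τ ≈ 1.13 N·m

I = (2/5)MR² = (2/5)(3.17)(0.211)² = 0.05645 kg·m².
τ = Iα = (0.05645)(20.00) = 1.129 N·m.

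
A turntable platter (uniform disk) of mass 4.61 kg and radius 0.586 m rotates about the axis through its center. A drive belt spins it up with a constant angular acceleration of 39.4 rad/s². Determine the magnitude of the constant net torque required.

τ ≈ 31.2 N·m

I = ½MR² = (1/2)(4.61)(0.586)² = 0.7915 kg·m².
τ = Iα = (0.7915)(39.40) = 31.19 N·m.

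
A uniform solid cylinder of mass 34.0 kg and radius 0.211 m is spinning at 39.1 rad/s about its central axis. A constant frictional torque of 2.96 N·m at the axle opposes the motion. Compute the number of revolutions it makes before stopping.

≈ 31.1 revolutions

I = ½MR² = (1/2)(34.0)(0.211)² = 0.7569 kg·m².
The net torque has magnitude 2.96 N·m, opposing ω.
|α| = τ/I = 2.960/0.7569 = 3.911 rad/s² (deceleration).
ω² = ω₀² − 2|α|θ with ω = 0 ⇒ θ = ω₀²/(2|α|) = 195.5 rad = 31.11 rev.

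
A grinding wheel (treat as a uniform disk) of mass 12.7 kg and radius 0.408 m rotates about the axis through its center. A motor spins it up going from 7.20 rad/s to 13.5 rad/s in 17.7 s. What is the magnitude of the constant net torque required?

I = ½MR² = (1/2)(12.7)(0.408)² = 1.057 kg·m².
α = Δω/Δt = (13.5 − 7.20)/17.7 = 0.3559 rad/s².
τ = Iα = (1.057)(0.3559) = 0.3762 N·m.

τ ≈ 0.376 N·m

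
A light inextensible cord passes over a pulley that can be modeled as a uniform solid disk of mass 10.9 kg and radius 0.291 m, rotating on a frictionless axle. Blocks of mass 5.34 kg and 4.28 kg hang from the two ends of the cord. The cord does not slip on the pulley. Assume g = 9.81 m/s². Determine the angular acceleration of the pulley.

I = ½MR² = (1/2)(10.9)(0.291)² = 0.4615 kg·m².
Heavier block: m₁g − T₁ = m₁a. Lighter block: T₂ − m₂g = m₂a.
Pulley: (T₁ − T₂)R = Iα = I(a/R), so T₁ − T₂ = (I/R²)a = (1/2)M_p a = 5.450·a.
Adding the three: (m₁ − m₂)g = (m₁ + m₂ + 5.450)a, so a = (5.34 − 4.28)(9.81)/(5.34 + 4.28 + 5.450) = 0.6900 m/s².
α = a/R = 0.6900/0.291 = 2.371 rad/s².

α ≈ 2.37 rad/s²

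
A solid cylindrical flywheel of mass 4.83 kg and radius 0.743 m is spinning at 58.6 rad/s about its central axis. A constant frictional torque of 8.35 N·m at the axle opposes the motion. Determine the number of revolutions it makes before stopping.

≈ 43.6 revolutions

I = ½MR² = (1/2)(4.83)(0.743)² = 1.333 kg·m².
The net torque has magnitude 8.35 N·m, opposing ω.
|α| = τ/I = 8.350/1.333 = 6.263 rad/s² (deceleration).
ω² = ω₀² − 2|α|θ with ω = 0 ⇒ θ = ω₀²/(2|α|) = 274.1 rad = 43.63 rev.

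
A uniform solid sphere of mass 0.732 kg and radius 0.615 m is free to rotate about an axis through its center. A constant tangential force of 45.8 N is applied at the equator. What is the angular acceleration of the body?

α ≈ 254 rad/s²

I = (2/5)MR² = (2/5)(0.732)(0.615)² = 0.1107 kg·m².
τ = F R = (45.8)(0.615) = 28.17 N·m.
From τ = Iα: α = 28.17/0.1107 = 254.3 rad/s².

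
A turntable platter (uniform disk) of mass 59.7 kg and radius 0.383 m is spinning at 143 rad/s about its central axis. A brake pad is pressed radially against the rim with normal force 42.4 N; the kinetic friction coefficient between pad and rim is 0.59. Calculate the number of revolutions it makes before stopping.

≈ 744 revolutions

I = ½MR² = (1/2)(59.7)(0.383)² = 4.379 kg·m².
Friction force f = μN = (0.59)(42.4) = 25.02 N at the rim; torque magnitude τ = fR = 9.581 N·m, opposing ω.
|α| = τ/I = 9.581/4.379 = 2.188 rad/s² (deceleration).
ω² = ω₀² − 2|α|θ with ω = 0 ⇒ θ = ω₀²/(2|α|) = 4673 rad = 743.7 rev.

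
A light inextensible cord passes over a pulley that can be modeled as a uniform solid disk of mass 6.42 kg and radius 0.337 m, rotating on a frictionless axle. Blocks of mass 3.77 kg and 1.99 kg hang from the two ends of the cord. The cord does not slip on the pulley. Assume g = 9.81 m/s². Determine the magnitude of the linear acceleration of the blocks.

a ≈ 1.95 m/s²

I = ½MR² = (1/2)(6.42)(0.337)² = 0.3646 kg·m².
Heavier block: m₁g − T₁ = m₁a. Lighter block: T₂ − m₂g = m₂a.
Pulley: (T₁ − T₂)R = Iα = I(a/R), so T₁ − T₂ = (I/R²)a = (1/2)M_p a = 3.210·a.
Adding the three: (m₁ − m₂)g = (m₁ + m₂ + 3.210)a, so a = (3.77 − 1.99)(9.81)/(3.77 + 1.99 + 3.210) = 1.947 m/s².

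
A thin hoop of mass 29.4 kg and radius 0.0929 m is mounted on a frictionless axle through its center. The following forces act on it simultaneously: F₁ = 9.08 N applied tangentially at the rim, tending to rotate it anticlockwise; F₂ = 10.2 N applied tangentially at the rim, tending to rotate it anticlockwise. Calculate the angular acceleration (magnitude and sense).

I = MR² = (29.4)(0.0929)² = 0.2537 kg·m².
Taking anticlockwise as positive: τ₁ = +(9.08)(0.0929) = +0.8435 N·m; τ₂ = +(10.2)(0.0929) = +0.9476 N·m.
Net torque τ = 1.791 N·m.
α = τ/I = 1.791/0.2537 = 7.059 rad/s².

α ≈ 7.06 rad/s², anticlockwise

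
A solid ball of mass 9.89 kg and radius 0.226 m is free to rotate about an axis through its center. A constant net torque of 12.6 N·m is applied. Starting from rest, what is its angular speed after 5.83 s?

I = (2/5)MR² = (2/5)(9.89)(0.226)² = 0.2021 kg·m².
α = τ/I = 12.6/0.2021 = 62.36 rad/s².
ω = ω₀ + αt = 0 + (62.36)(5.83) = 363.6 rad/s.

ω ≈ 364 rad/s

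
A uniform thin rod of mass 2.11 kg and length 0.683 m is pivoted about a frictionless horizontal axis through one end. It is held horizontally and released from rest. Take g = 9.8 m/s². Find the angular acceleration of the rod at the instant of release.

α ≈ 21.5 rad/s²

About the pivot, I = (1/3)ML² = (1/3)(2.11)(0.683)² = 0.3281 kg·m².
The weight acts at the center, a distance L/2 = 0.3415 m from the pivot; τ = Mg(L/2) = 7.062 N·m.
α = τ/I = 7.062/0.3281 = 21.52 rad/s².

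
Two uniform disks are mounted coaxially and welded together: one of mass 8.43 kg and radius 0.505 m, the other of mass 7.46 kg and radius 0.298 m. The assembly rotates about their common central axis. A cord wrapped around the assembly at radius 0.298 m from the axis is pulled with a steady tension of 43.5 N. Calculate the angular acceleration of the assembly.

α ≈ 9.22 rad/s²

I = ½M₁R₁² + ½M₂R₂² = ½(8.43)(0.505)² + ½(7.46)(0.298)² = 1.406 kg·m².
τ = F r = (43.5)(0.298) = 12.96 N·m.
α = τ/I = 12.96/1.406 = 9.219 rad/s².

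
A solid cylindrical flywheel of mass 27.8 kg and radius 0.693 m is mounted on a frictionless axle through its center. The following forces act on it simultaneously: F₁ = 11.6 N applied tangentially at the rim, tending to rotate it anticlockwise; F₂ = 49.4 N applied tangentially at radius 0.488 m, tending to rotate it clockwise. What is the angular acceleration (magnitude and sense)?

α ≈ 2.41 rad/s², clockwise

I = ½MR² = (1/2)(27.8)(0.693)² = 6.675 kg·m².
Taking anticlockwise as positive: τ₁ = +(11.6)(0.693) = +8.039 N·m; τ₂ = −(49.4)(0.488) = −24.11 N·m.
Net torque τ = -16.07 N·m.
α = τ/I = -16.07/6.675 = -2.407 rad/s².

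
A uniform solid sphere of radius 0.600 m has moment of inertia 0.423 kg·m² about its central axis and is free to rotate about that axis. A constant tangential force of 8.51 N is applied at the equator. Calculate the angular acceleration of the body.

α ≈ 12.1 rad/s²

τ = F R = (8.51)(0.600) = 5.106 N·m.
From τ = Iα: α = 5.106/0.4230 = 12.07 rad/s².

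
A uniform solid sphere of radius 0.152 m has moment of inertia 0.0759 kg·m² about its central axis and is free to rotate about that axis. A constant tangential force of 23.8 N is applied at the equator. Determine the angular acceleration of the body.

τ = F R = (23.8)(0.152) = 3.618 N·m.
Newton's second law for rotation, τ = Iα, gives α = τ/I = 3.618/0.07590 = 47.66 rad/s².

α ≈ 47.7 rad/s²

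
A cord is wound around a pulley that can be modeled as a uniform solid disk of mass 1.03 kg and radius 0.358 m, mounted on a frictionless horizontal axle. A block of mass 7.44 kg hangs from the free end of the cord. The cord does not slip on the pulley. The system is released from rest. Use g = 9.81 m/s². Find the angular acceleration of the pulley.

α ≈ 25.6 rad/s²

I = ½MR² = (1/2)(1.03)(0.358)² = 0.06600 kg·m².
Block: mg − T = ma. Pulley: TR = Iα. No-slip: a = αR, so T = (I/R²)a = 0.5150·a.
Then mg = (m + 0.5150)a, so a = (7.44)(9.81)/(7.44 + 0.5150) = 9.175 m/s².
α = a/R = 9.175/0.358 = 25.63 rad/s².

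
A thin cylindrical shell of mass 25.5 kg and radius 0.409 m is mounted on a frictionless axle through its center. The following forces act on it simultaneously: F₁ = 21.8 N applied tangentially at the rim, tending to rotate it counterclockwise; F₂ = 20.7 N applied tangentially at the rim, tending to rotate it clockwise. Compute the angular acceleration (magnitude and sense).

I = MR² = (25.5)(0.409)² = 4.266 kg·m².
Taking counterclockwise as positive: τ₁ = +(21.8)(0.409) = +8.916 N·m; τ₂ = −(20.7)(0.409) = −8.466 N·m.
Net torque τ = 0.4499 N·m.
α = τ/I = 0.4499/4.266 = 0.1055 rad/s².

α ≈ 0.105 rad/s², counterclockwise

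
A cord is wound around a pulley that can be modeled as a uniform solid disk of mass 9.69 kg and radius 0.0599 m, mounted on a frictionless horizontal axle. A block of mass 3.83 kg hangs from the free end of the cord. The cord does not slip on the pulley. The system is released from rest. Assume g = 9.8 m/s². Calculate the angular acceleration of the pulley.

α ≈ 72.2 rad/s²

I = ½MR² = (1/2)(9.69)(0.0599)² = 0.01738 kg·m².
Block: mg − T = ma. Pulley: TR = Iα. No-slip: a = αR, so T = (I/R²)a = 4.845·a.
Then mg = (m + 4.845)a, so a = (3.83)(9.8)/(3.83 + 4.845) = 4.327 m/s².
α = a/R = 4.327/0.0599 = 72.23 rad/s².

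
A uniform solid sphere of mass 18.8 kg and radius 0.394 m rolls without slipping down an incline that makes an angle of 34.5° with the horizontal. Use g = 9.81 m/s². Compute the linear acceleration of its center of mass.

Translation along the incline: Mg sinθ − f = Ma.
Rotation about the center: fR = Iα with I = (2/5)MR². No-slip gives a = αR, so f = (I/R²)a = (2/5)M a.
Substituting: Mg sinθ = (1 + 0.4000)Ma, so a = g sinθ/(1 + 0.4000) = (9.81) sin 34.5° / 1.400 = 3.969 m/s².

a ≈ 3.97 m/s²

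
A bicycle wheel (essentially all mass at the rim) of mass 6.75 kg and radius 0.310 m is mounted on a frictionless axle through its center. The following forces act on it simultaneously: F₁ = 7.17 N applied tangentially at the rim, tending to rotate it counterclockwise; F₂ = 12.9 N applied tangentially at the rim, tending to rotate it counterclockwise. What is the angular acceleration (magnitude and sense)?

I = MR² = (6.75)(0.310)² = 0.6487 kg·m².
Taking counterclockwise as positive: τ₁ = +(7.17)(0.310) = +2.223 N·m; τ₂ = +(12.9)(0.310) = +3.999 N·m.
Net torque τ = 6.222 N·m.
α = τ/I = 6.222/0.6487 = 9.591 rad/s².

α ≈ 9.59 rad/s², counterclockwise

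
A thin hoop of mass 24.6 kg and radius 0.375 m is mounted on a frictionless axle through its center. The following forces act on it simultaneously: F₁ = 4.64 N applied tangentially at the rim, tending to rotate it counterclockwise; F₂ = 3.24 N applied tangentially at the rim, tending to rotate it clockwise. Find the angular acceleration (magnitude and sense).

α ≈ 0.152 rad/s², counterclockwise

I = MR² = (24.6)(0.375)² = 3.459 kg·m².
Taking counterclockwise as positive: τ₁ = +(4.64)(0.375) = +1.740 N·m; τ₂ = −(3.24)(0.375) = −1.215 N·m.
Net torque τ = 0.5250 N·m.
α = τ/I = 0.5250/3.459 = 0.1518 rad/s².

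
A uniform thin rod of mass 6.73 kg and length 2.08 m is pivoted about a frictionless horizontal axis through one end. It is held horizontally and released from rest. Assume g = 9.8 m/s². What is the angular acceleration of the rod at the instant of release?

About the pivot, I = (1/3)ML² = (1/3)(6.73)(2.08)² = 9.706 kg·m².
The weight acts at the center, a distance L/2 = 1.040 m from the pivot; τ = Mg(L/2) = 68.59 N·m.
α = τ/I = 68.59/9.706 = 7.067 rad/s².
(Equivalently α = (3g/(2L)) = 7.067 rad/s².)

α ≈ 7.07 rad/s²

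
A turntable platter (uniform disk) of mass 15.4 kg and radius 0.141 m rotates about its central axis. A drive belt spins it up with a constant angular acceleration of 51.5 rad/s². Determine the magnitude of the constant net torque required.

I = ½MR² = (1/2)(15.4)(0.141)² = 0.1531 kg·m².
τ = Iα = (0.1531)(51.50) = 7.884 N·m.

τ ≈ 7.88 N·m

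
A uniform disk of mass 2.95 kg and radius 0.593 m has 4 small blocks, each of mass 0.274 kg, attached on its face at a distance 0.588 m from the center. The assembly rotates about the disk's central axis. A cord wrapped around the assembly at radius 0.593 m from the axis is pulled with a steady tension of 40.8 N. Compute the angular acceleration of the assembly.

α ≈ 27.0 rad/s²

I_disk = ½MR² = ½(2.95)(0.593)² = 0.5187 kg·m².
I_blocks = 4·m·r² = 4(0.274)(0.588)² = 0.3789 kg·m².
Total I = 0.8976 kg·m².
τ = F r = (40.8)(0.593) = 24.19 N·m.
α = τ/I = 24.19/0.8976 = 26.95 rad/s².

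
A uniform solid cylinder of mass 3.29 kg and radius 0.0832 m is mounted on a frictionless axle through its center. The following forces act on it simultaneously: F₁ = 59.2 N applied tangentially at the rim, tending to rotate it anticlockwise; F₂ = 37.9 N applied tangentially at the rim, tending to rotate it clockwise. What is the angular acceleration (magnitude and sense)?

I = ½MR² = (1/2)(3.29)(0.0832)² = 0.01139 kg·m².
Taking anticlockwise as positive: τ₁ = +(59.2)(0.0832) = +4.925 N·m; τ₂ = −(37.9)(0.0832) = −3.153 N·m.
Net torque τ = 1.772 N·m.
α = τ/I = 1.772/0.01139 = 155.6 rad/s².

α ≈ 156 rad/s², anticlockwise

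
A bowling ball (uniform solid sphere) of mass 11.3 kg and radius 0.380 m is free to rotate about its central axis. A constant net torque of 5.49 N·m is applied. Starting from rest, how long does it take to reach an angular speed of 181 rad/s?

t ≈ 21.5 s

I = (2/5)MR² = (2/5)(11.3)(0.380)² = 0.6527 kg·m².
α = τ/I = 5.49/0.6527 = 8.411 rad/s².
ω = αt ⇒ t = ω/α = 181/8.411 = 21.52 s.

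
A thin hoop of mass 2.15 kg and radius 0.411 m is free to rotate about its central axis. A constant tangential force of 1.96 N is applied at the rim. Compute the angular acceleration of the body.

α ≈ 2.22 rad/s²

I = MR² = (2.15)(0.411)² = 0.3632 kg·m².
τ = F R = (1.96)(0.411) = 0.8056 N·m.
From τ = Iα: α = 0.8056/0.3632 = 2.218 rad/s².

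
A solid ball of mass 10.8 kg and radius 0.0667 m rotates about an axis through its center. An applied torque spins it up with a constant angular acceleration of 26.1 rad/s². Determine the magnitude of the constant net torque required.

τ ≈ 0.502 N·m

I = (2/5)MR² = (2/5)(10.8)(0.0667)² = 0.01922 kg·m².
τ = Iα = (0.01922)(26.10) = 0.5016 N·m.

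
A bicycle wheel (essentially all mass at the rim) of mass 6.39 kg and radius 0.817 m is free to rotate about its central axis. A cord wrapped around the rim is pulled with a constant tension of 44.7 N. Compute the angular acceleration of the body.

α ≈ 8.56 rad/s²

I = MR² = (6.39)(0.817)² = 4.265 kg·m².
τ = F R = (44.7)(0.817) = 36.52 N·m.
Newton's second law for rotation, τ = Iα, gives α = τ/I = 36.52/4.265 = 8.562 rad/s².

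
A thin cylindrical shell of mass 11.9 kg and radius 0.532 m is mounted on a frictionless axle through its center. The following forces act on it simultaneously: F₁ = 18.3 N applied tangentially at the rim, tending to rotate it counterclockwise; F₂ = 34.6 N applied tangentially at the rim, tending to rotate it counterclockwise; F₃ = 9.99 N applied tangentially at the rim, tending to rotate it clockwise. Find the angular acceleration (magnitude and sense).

I = MR² = (11.9)(0.532)² = 3.368 kg·m².
Taking counterclockwise as positive: τ₁ = +(18.3)(0.532) = +9.736 N·m; τ₂ = +(34.6)(0.532) = +18.41 N·m; τ₃ = −(9.99)(0.532) = −5.315 N·m.
Net torque τ = 22.83 N·m.
α = τ/I = 22.83/3.368 = 6.778 rad/s².

α ≈ 6.78 rad/s², counterclockwise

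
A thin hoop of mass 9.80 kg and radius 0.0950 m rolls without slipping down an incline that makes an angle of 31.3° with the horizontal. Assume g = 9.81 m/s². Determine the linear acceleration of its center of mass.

a ≈ 2.55 m/s²

Translation along the incline: Mg sinθ − f = Ma.
Rotation about the center: fR = Iα with I = MR². No-slip gives a = αR, so f = (I/R²)a = M a.
Substituting: Mg sinθ = (1 + 1.000)Ma, so a = g sinθ/(1 + 1.000) = (9.81) sin 31.3° / 2.000 = 2.548 m/s².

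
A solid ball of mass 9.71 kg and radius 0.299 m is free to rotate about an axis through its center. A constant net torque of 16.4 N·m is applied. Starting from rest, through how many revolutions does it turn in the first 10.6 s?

≈ 422 revolutions

I = (2/5)MR² = (2/5)(9.71)(0.299)² = 0.3472 kg·m².
α = τ/I = 16.4/0.3472 = 47.23 rad/s².
θ = ½αt² = ½(47.23)(10.6)² = 2653 rad.
Revolutions = θ/(2π) = 422.3.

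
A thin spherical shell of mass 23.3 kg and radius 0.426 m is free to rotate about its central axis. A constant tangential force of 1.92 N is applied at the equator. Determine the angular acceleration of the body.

α ≈ 0.290 rad/s²

I = (2/3)MR² = (2/3)(23.3)(0.426)² = 2.819 kg·m².
τ = F R = (1.92)(0.426) = 0.8179 N·m.
From τ = Iα: α = 0.8179/2.819 = 0.2902 rad/s².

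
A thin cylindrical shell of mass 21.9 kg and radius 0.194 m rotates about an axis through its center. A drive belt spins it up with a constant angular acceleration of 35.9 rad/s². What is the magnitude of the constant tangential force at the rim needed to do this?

F ≈ 153 N

I = MR² = (21.9)(0.194)² = 0.8242 kg·m².
The required torque is τ = Iα = (0.8242)(35.90) = 29.59 N·m.
A tangential force at the rim gives τ = FR, so F = τ/R = 29.59/0.194 = 152.5 N.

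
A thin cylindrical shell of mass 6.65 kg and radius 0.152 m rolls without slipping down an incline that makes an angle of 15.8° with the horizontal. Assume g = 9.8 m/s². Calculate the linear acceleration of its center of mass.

Translation along the incline: Mg sinθ − f = Ma.
Rotation about the center: fR = Iα with I = MR². No-slip gives a = αR, so f = (I/R²)a = M a.
Substituting: Mg sinθ = (1 + 1.000)Ma, so a = g sinθ/(1 + 1.000) = (9.8) sin 15.8° / 2.000 = 1.334 m/s².

a ≈ 1.33 m/s²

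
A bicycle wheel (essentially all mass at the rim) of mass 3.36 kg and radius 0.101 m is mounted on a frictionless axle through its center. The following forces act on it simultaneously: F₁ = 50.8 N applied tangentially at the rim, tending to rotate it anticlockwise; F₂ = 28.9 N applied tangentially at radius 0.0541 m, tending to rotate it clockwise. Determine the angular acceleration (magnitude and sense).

I = MR² = (3.36)(0.101)² = 0.03428 kg·m².
Taking anticlockwise as positive: τ₁ = +(50.8)(0.101) = +5.131 N·m; τ₂ = −(28.9)(0.0541) = −1.563 N·m.
Net torque τ = 3.567 N·m.
α = τ/I = 3.567/0.03428 = 104.1 rad/s².

α ≈ 104 rad/s², anticlockwise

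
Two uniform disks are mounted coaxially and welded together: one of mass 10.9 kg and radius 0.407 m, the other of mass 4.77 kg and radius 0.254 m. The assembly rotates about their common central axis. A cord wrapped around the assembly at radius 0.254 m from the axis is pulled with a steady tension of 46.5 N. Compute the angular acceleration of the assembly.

α ≈ 11.2 rad/s²

I = ½M₁R₁² + ½M₂R₂² = ½(10.9)(0.407)² + ½(4.77)(0.254)² = 1.057 kg·m².
τ = F r = (46.5)(0.254) = 11.81 N·m.
α = τ/I = 11.81/1.057 = 11.18 rad/s².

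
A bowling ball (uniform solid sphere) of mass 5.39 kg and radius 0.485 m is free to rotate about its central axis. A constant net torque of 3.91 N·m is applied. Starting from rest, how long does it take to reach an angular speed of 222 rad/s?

I = (2/5)MR² = (2/5)(5.39)(0.485)² = 0.5071 kg·m².
α = τ/I = 3.91/0.5071 = 7.710 rad/s².
ω = αt ⇒ t = ω/α = 222/7.710 = 28.79 s.

t ≈ 28.8 s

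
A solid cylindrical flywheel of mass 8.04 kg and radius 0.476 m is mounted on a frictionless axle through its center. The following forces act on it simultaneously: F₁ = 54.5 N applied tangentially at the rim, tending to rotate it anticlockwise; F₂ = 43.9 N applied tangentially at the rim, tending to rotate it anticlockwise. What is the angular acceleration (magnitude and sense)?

α ≈ 51.4 rad/s², anticlockwise

I = ½MR² = (1/2)(8.04)(0.476)² = 0.9108 kg·m².
Taking anticlockwise as positive: τ₁ = +(54.5)(0.476) = +25.94 N·m; τ₂ = +(43.9)(0.476) = +20.90 N·m.
Net torque τ = 46.84 N·m.
α = τ/I = 46.84/0.9108 = 51.42 rad/s².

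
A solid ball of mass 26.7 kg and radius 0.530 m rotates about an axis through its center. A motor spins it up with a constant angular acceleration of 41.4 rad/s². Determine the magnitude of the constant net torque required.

τ ≈ 124 N·m

I = (2/5)MR² = (2/5)(26.7)(0.530)² = 3.000 kg·m².
τ = Iα = (3.000)(41.40) = 124.2 N·m.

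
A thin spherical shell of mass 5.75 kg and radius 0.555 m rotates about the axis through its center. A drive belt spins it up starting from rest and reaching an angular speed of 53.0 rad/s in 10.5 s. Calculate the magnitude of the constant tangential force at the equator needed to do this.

I = (2/3)MR² = (2/3)(5.75)(0.555)² = 1.181 kg·m².
α = Δω/Δt = (53.0 − 0)/10.5 = 5.048 rad/s².
The required torque is τ = Iα = (1.181)(5.048) = 5.960 N·m.
A tangential force at the equator gives τ = FR, so F = τ/R = 5.960/0.555 = 10.74 N.

F ≈ 10.7 N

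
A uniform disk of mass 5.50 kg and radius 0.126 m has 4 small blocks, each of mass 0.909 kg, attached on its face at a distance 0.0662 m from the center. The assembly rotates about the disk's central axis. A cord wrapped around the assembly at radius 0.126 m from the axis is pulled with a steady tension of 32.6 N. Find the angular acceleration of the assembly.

I_disk = ½MR² = ½(5.50)(0.126)² = 0.04366 kg·m².
I_blocks = 4·m·r² = 4(0.909)(0.0662)² = 0.01593 kg·m².
Total I = 0.05959 kg·m².
τ = F r = (32.6)(0.126) = 4.108 N·m.
α = τ/I = 4.108/0.05959 = 68.93 rad/s².

α ≈ 68.9 rad/s²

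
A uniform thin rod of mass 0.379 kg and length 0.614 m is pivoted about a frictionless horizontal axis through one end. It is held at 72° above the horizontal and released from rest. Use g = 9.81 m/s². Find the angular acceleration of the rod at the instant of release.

About the pivot, I = (1/3)ML² = (1/3)(0.379)(0.614)² = 0.04763 kg·m².
The weight acts at the center, a distance L/2 = 0.3070 m from the pivot; τ = Mg(L/2) cos 72° = 0.3527 N·m.
α = τ/I = 0.3527/0.04763 = 7.406 rad/s².

α ≈ 7.41 rad/s²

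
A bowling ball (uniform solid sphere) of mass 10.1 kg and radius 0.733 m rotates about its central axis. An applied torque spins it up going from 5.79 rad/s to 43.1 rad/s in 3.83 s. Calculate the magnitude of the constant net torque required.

τ ≈ 21.1 N·m

I = (2/5)MR² = (2/5)(10.1)(0.733)² = 2.171 kg·m².
α = Δω/Δt = (43.1 − 5.79)/3.83 = 9.742 rad/s².
τ = Iα = (2.171)(9.742) = 21.15 N·m.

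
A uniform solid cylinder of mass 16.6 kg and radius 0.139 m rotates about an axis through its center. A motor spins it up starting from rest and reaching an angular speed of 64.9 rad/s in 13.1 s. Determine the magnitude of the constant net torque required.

τ ≈ 0.794 N·m

I = ½MR² = (1/2)(16.6)(0.139)² = 0.1604 kg·m².
α = Δω/Δt = (64.9 − 0)/13.1 = 4.954 rad/s².
τ = Iα = (0.1604)(4.954) = 0.7945 N·m.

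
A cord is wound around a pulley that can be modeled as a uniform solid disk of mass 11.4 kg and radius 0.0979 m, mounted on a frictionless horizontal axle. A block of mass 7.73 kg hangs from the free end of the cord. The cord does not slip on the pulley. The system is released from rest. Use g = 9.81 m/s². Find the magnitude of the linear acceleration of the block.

a ≈ 5.65 m/s²

I = ½MR² = (1/2)(11.4)(0.0979)² = 0.05463 kg·m².
Block: mg − T = ma. Pulley: TR = Iα. No-slip: a = αR, so T = (I/R²)a = 5.700·a.
Then mg = (m + 5.700)a, so a = (7.73)(9.81)/(7.73 + 5.700) = 5.646 m/s².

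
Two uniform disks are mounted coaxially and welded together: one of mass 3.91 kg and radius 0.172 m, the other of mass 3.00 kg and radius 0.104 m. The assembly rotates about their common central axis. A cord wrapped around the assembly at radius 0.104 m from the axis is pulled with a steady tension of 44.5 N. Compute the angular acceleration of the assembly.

α ≈ 62.5 rad/s²

I = ½M₁R₁² + ½M₂R₂² = ½(3.91)(0.172)² + ½(3.00)(0.104)² = 0.07406 kg·m².
τ = F r = (44.5)(0.104) = 4.628 N·m.
α = τ/I = 4.628/0.07406 = 62.49 rad/s².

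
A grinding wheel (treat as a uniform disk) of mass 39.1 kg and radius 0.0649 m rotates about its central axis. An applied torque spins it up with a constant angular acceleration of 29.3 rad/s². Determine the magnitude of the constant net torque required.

τ ≈ 2.41 N·m

I = ½MR² = (1/2)(39.1)(0.0649)² = 0.08234 kg·m².
τ = Iα = (0.08234)(29.30) = 2.413 N·m.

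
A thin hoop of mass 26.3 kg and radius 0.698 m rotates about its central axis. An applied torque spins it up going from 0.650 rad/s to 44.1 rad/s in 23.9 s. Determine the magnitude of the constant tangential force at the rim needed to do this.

I = MR² = (26.3)(0.698)² = 12.81 kg·m².
α = Δω/Δt = (44.1 − 0.650)/23.9 = 1.818 rad/s².
The required torque is τ = Iα = (12.81)(1.818) = 23.29 N·m.
A tangential force at the rim gives τ = FR, so F = τ/R = 23.29/0.698 = 33.37 N.

F ≈ 33.4 N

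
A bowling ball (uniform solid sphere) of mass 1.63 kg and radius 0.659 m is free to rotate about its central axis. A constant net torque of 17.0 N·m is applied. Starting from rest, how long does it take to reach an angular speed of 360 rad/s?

t ≈ 6.00 s

I = (2/5)MR² = (2/5)(1.63)(0.659)² = 0.2832 kg·m².
α = τ/I = 17.0/0.2832 = 60.04 rad/s².
ω = αt ⇒ t = ω/α = 360/60.04 = 5.996 s.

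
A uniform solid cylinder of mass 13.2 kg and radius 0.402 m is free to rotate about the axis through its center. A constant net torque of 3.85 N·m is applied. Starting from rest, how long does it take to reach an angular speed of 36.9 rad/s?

I = ½MR² = (1/2)(13.2)(0.402)² = 1.067 kg·m².
α = τ/I = 3.85/1.067 = 3.610 rad/s².
ω = αt ⇒ t = ω/α = 36.9/3.610 = 10.22 s.

t ≈ 10.2 s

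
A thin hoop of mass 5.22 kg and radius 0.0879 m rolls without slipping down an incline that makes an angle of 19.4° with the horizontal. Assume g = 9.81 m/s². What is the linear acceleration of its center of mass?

Translation along the incline: Mg sinθ − f = Ma.
Rotation about the center: fR = Iα with I = MR². No-slip gives a = αR, so f = (I/R²)a = M a.
Substituting: Mg sinθ = (1 + 1.000)Ma, so a = g sinθ/(1 + 1.000) = (9.81) sin 19.4° / 2.000 = 1.629 m/s².

a ≈ 1.63 m/s²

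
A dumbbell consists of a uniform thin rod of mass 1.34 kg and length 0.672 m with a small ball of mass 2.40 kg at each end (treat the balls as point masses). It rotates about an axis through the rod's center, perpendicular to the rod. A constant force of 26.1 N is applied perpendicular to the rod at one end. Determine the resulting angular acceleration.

α ≈ 14.8 rad/s²

I_rod = (1/12)ML² = (1/12)(1.34)(0.672)² = 0.05043 kg·m².
I_balls = 2·m·(L/2)² = 2(2.40)(0.3360)² = 0.5419 kg·m².
Total I = 0.5923 kg·m².
τ = F·(L/2) = (26.1)(0.336) = 8.770 N·m.
α = τ/I = 8.770/0.5923 = 14.81 rad/s².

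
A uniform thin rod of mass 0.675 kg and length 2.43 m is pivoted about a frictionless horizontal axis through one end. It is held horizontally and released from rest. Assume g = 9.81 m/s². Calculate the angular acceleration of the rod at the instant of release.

α ≈ 6.06 rad/s²

About the pivot, I = (1/3)ML² = (1/3)(0.675)(2.43)² = 1.329 kg·m².
The weight acts at the center, a distance L/2 = 1.215 m from the pivot; τ = Mg(L/2) = 8.045 N·m.
α = τ/I = 8.045/1.329 = 6.056 rad/s².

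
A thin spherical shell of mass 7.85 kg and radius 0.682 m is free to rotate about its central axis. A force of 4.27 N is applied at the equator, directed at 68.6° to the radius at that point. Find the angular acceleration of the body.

I = (2/3)MR² = (2/3)(7.85)(0.682)² = 2.434 kg·m².
Only the tangential component produces torque: τ = F R sinθ = (4.27)(0.682) sin 68.6° = 2.711 N·m.
From τ = Iα: α = 2.711/2.434 = 1.114 rad/s².

α ≈ 1.11 rad/s²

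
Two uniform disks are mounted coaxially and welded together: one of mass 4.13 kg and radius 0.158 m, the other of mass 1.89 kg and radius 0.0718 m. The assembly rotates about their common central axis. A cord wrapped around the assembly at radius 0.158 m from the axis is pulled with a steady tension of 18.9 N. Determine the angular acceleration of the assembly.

α ≈ 52.9 rad/s²

I = ½M₁R₁² + ½M₂R₂² = ½(4.13)(0.158)² + ½(1.89)(0.0718)² = 0.05642 kg·m².
τ = F r = (18.9)(0.158) = 2.986 N·m.
α = τ/I = 2.986/0.05642 = 52.93 rad/s².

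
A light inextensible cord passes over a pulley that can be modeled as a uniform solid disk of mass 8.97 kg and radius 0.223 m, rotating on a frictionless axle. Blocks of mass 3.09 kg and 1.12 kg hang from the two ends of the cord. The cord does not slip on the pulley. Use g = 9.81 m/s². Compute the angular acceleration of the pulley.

α ≈ 9.97 rad/s²

I = ½MR² = (1/2)(8.97)(0.223)² = 0.2230 kg·m².
Heavier block: m₁g − T₁ = m₁a. Lighter block: T₂ − m₂g = m₂a.
Pulley: (T₁ − T₂)R = Iα = I(a/R), so T₁ − T₂ = (I/R²)a = (1/2)M_p a = 4.485·a.
Adding the three: (m₁ − m₂)g = (m₁ + m₂ + 4.485)a, so a = (3.09 − 1.12)(9.81)/(3.09 + 1.12 + 4.485) = 2.223 m/s².
α = a/R = 2.223/0.223 = 9.967 rad/s².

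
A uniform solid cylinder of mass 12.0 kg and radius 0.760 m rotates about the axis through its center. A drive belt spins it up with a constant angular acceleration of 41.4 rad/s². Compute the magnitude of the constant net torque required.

I = ½MR² = (1/2)(12.0)(0.760)² = 3.466 kg·m².
τ = Iα = (3.466)(41.40) = 143.5 N·m.

τ ≈ 143 N·m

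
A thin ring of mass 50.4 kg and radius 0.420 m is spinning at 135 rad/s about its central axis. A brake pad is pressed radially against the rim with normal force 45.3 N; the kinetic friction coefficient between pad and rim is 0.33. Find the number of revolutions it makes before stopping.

I = MR² = (50.4)(0.420)² = 8.891 kg·m².
Friction force f = μN = (0.33)(45.3) = 14.95 N at the rim; torque magnitude τ = fR = 6.279 N·m, opposing ω.
|α| = τ/I = 6.279/8.891 = 0.7062 rad/s² (deceleration).
ω² = ω₀² − 2|α|θ with ω = 0 ⇒ θ = ω₀²/(2|α|) = 12900 rad = 2054 rev.

≈ 2050 revolutions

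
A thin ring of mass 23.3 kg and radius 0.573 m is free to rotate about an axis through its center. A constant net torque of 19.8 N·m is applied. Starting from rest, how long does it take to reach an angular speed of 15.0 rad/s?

I = MR² = (23.3)(0.573)² = 7.650 kg·m².
α = τ/I = 19.8/7.650 = 2.588 rad/s².
ω = αt ⇒ t = ω/α = 15.0/2.588 = 5.796 s.

t ≈ 5.80 s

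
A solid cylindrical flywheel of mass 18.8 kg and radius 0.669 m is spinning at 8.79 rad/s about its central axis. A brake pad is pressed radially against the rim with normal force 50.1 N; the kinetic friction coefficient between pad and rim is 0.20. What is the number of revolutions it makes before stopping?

≈ 3.86 revolutions

I = ½MR² = (1/2)(18.8)(0.669)² = 4.207 kg·m².
Friction force f = μN = (0.20)(50.1) = 10.02 N at the rim; torque magnitude τ = fR = 6.703 N·m, opposing ω.
|α| = τ/I = 6.703/4.207 = 1.593 rad/s² (deceleration).
ω² = ω₀² − 2|α|θ with ω = 0 ⇒ θ = ω₀²/(2|α|) = 24.25 rad = 3.859 rev.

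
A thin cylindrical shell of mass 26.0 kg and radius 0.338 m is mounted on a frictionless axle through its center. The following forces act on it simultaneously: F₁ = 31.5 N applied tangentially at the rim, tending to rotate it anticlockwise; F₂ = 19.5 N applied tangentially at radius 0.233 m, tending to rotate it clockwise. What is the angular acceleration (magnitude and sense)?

α ≈ 2.05 rad/s², anticlockwise

I = MR² = (26.0)(0.338)² = 2.970 kg·m².
Taking anticlockwise as positive: τ₁ = +(31.5)(0.338) = +10.65 N·m; τ₂ = −(19.5)(0.233) = −4.543 N·m.
Net torque τ = 6.104 N·m.
α = τ/I = 6.104/2.970 = 2.055 rad/s².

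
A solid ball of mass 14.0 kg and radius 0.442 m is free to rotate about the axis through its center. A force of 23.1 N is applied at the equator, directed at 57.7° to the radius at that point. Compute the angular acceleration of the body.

α ≈ 7.89 rad/s²

I = (2/5)MR² = (2/5)(14.0)(0.442)² = 1.094 kg·m².
Only the tangential component produces torque: τ = F R sinθ = (23.1)(0.442) sin 57.7° = 8.630 N·m.
From τ = Iα: α = 8.630/1.094 = 7.888 rad/s².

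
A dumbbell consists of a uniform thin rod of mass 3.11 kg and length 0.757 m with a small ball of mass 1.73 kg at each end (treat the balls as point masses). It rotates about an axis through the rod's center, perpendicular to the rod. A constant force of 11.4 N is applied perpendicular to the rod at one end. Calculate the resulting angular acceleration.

I_rod = (1/12)ML² = (1/12)(3.11)(0.757)² = 0.1485 kg·m².
I_balls = 2·m·(L/2)² = 2(1.73)(0.3785)² = 0.4957 kg·m².
Total I = 0.6442 kg·m².
τ = F·(L/2) = (11.4)(0.379) = 4.315 N·m.
α = τ/I = 4.315/0.6442 = 6.698 rad/s².

α ≈ 6.70 rad/s²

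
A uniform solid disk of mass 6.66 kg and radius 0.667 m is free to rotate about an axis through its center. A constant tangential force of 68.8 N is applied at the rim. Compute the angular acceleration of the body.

α ≈ 31.0 rad/s²

I = ½MR² = (1/2)(6.66)(0.667)² = 1.481 kg·m².
τ = F R = (68.8)(0.667) = 45.89 N·m.
Newton's second law for rotation, τ = Iα, gives α = τ/I = 45.89/1.481 = 30.98 rad/s².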